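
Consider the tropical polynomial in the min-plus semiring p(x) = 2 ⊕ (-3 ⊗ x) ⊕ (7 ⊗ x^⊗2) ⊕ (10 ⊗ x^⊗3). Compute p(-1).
p(-1) = -4

A tropical monomial a ⊗ x^⊗i evaluates to a + i · x. Evaluating each term at x = -1:
  Term 0 contributes 2 + 0 · -1 = 2
  Term 1 contributes -3 + 1 · -1 = -4
  Term 2 contributes 7 + 2 · -1 = 5
  Term 3 contributes 10 + 3 · -1 = 7
p(-1) = ⊕ of these = min[2, -4, 5, 7] = -4.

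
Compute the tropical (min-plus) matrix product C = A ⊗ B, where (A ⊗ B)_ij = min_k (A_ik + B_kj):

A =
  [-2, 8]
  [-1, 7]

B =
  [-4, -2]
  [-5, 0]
A ⊗ B =
  [-6, -4]
  [-5, -3]

Apply the min-plus product entry-by-entry:
  C[0][0] = min over k of (A[0][0] + B[0][0] = -2 + -4 = -6, A[0][1] + B[1][0] = 8 + -5 = 3) = -6 (attained at k = 0)
  C[0][1] = min over k of (A[0][0] + B[0][1] = -2 + -2 = -4, A[0][1] + B[1][1] = 8 + 0 = 8) = -4 (attained at k = 0)
  C[1][0] = min over k of (A[1][0] + B[0][0] = -1 + -4 = -5, A[1][1] + B[1][0] = 7 + -5 = 2) = -5 (attained at k = 0)
  C[1][1] = min over k of (A[1][0] + B[0][1] = -1 + -2 = -3, A[1][1] + B[1][1] = 7 + 0 = 7) = -3 (attained at k = 0)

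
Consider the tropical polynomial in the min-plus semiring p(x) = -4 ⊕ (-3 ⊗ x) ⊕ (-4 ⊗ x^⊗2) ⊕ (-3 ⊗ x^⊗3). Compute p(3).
p(3) = -4

A tropical monomial a ⊗ x^⊗i evaluates to a + i · x. Evaluating each term at x = 3:
  Term 0 contributes -4 + 0 · 3 = -4
  Term 1 contributes -3 + 1 · 3 = 0
  Term 2 contributes -4 + 2 · 3 = 2
  Term 3 contributes -3 + 3 · 3 = 6
p(3) = ⊕ of these = min[-4, 0, 2, 6] = -4.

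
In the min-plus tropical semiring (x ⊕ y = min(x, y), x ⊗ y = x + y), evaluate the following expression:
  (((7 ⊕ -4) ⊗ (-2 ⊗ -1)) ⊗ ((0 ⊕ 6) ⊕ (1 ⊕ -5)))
(((7 ⊕ -4) ⊗ (-2 ⊗ -1)) ⊗ ((0 ⊕ 6) ⊕ (1 ⊕ -5))) = -12

Expand innermost to outermost. Recall ⊕ takes the minimum of its arguments and ⊗ takes their sum. Working out the expression (((7 ⊕ -4) ⊗ (-2 ⊗ -1)) ⊗ ((0 ⊕ 6) ⊕ (1 ⊕ -5))) gives -12.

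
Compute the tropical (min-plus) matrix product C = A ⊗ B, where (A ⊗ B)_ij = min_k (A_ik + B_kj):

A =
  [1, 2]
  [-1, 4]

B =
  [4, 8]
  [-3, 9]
A ⊗ B =
  [-1, 9]
  [1, 7]

Apply the min-plus product entry-by-entry:
  C[0][0] = min over k of (A[0][0] + B[0][0] = 1 + 4 = 5, A[0][1] + B[1][0] = 2 + -3 = -1) = -1 (attained at k = 1)
  C[0][1] = min over k of (A[0][0] + B[0][1] = 1 + 8 = 9, A[0][1] + B[1][1] = 2 + 9 = 11) = 9 (attained at k = 0)
  C[1][0] = min over k of (A[1][0] + B[0][0] = -1 + 4 = 3, A[1][1] + B[1][0] = 4 + -3 = 1) = 1 (attained at k = 1)
  C[1][1] = min over k of (A[1][0] + B[0][1] = -1 + 8 = 7, A[1][1] + B[1][1] = 4 + 9 = 13) = 7 (attained at k = 0)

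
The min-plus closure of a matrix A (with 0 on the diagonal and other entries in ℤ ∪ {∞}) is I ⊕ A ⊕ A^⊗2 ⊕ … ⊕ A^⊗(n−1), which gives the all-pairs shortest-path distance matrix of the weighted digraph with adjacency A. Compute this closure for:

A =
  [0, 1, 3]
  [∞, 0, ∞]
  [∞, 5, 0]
Closure =
  [0, 1, 3]
  [∞, 0, ∞]
  [∞, 5, 0]

This is the Floyd-Warshall all-pairs shortest-path computation. For each intermediate vertex k = 0, 1, …, 2, update dist[i][j] ← min(dist[i][j], dist[i][k] + dist[k][j]). The final matrix gives, for each (i, j), the minimum total weight of any directed path from i to j (possibly empty when i = j).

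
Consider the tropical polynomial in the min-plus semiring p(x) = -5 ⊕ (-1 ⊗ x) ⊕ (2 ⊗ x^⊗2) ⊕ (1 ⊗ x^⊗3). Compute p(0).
p(0) = -5

A tropical monomial a ⊗ x^⊗i evaluates to a + i · x. Evaluating each term at x = 0:
  Term 0 contributes -5 + 0 · 0 = -5
  Term 1 contributes -1 + 1 · 0 = -1
  Term 2 contributes 2 + 2 · 0 = 2
  Term 3 contributes 1 + 3 · 0 = 1
p(0) = ⊕ of these = min[-5, -1, 2, 1] = -5.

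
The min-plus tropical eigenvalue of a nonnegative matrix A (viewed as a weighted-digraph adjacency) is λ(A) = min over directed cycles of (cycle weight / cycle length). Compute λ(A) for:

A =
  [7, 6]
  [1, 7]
λ(A) = 7/2

Enumerate directed cycles and compute their means (weight / length). Sample:
  cycle 0 → 0: weight = 7, length = 1, mean = 7/1 ≈ 7.000
  cycle 1 → 1: weight = 7, length = 1, mean = 7/1 ≈ 7.000
  cycle 0 → 1 → 0: weight = 7, length = 2, mean = 7/2 ≈ 3.500
  cycle 1 → 0 → 1: weight = 7, length = 2, mean = 7/2 ≈ 3.500
Minimum mean = 3.500, attained e.g. along the cycle 0 → 1 → 0 with weight 7 and length 2. So λ(A) = 7/2 = 7/2.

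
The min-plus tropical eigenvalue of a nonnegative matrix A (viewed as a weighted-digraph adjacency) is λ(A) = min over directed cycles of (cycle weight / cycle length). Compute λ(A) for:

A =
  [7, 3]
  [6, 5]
λ(A) = 9/2

Enumerate directed cycles and compute their means (weight / length). Sample:
  cycle 0 → 0: weight = 7, length = 1, mean = 7/1 ≈ 7.000
  cycle 1 → 1: weight = 5, length = 1, mean = 5/1 ≈ 5.000
  cycle 0 → 1 → 0: weight = 9, length = 2, mean = 9/2 ≈ 4.500
  cycle 1 → 0 → 1: weight = 9, length = 2, mean = 9/2 ≈ 4.500
Minimum mean = 4.500, attained e.g. along the cycle 0 → 1 → 0 with weight 9 and length 2. So λ(A) = 9/2 = 9/2.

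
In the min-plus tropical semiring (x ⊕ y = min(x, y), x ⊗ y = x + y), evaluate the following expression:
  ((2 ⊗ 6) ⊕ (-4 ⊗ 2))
((2 ⊗ 6) ⊕ (-4 ⊗ 2)) = -2

Expand innermost to outermost. Recall ⊕ takes the minimum of its arguments and ⊗ takes their sum. Working out the expression ((2 ⊗ 6) ⊕ (-4 ⊗ 2)) gives -2.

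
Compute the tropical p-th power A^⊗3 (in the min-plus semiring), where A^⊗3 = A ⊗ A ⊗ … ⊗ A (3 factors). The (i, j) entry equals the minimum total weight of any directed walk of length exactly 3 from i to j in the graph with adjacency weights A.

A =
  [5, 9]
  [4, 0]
A^⊗3 =
  [13, 9]
  [4, 0]

Each entry (A^⊗3)_ij equals the minimum over all length-3 walks i = v_0 → v_1 → … → v_3 = j of Σ_t A[v_t][v_{t+1}]. For example, for (i, j) = (0, 1) we minimise over 4 possible intermediate vertex sequences; the minimum is 9, attained along the walk 0 → 1 → 1 → 1.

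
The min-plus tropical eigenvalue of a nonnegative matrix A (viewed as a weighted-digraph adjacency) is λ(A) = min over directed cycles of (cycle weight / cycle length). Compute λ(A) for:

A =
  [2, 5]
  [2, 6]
λ(A) = 2

Enumerate directed cycles and compute their means (weight / length). Sample:
  cycle 0 → 0: weight = 2, length = 1, mean = 2/1 ≈ 2.000
  cycle 1 → 1: weight = 6, length = 1, mean = 6/1 ≈ 6.000
  cycle 0 → 1 → 0: weight = 7, length = 2, mean = 7/2 ≈ 3.500
  cycle 1 → 0 → 1: weight = 7, length = 2, mean = 7/2 ≈ 3.500
Minimum mean = 2.000, attained e.g. along the cycle 0 → 0 with weight 2 and length 1. So λ(A) = 2/1 = 2.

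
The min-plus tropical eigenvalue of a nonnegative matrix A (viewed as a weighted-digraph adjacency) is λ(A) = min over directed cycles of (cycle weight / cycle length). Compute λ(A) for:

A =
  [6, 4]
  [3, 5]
λ(A) = 7/2

Enumerate directed cycles and compute their means (weight / length). Sample:
  cycle 0 → 0: weight = 6, length = 1, mean = 6/1 ≈ 6.000
  cycle 1 → 1: weight = 5, length = 1, mean = 5/1 ≈ 5.000
  cycle 0 → 1 → 0: weight = 7, length = 2, mean = 7/2 ≈ 3.500
  cycle 1 → 0 → 1: weight = 7, length = 2, mean = 7/2 ≈ 3.500
Minimum mean = 3.500, attained e.g. along the cycle 0 → 1 → 0 with weight 7 and length 2. So λ(A) = 7/2 = 7/2.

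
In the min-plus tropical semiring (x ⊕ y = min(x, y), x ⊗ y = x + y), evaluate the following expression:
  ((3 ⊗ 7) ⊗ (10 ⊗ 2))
((3 ⊗ 7) ⊗ (10 ⊗ 2)) = 22

Expand innermost to outermost. Recall ⊕ takes the minimum of its arguments and ⊗ takes their sum. Working out the expression ((3 ⊗ 7) ⊗ (10 ⊗ 2)) gives 22.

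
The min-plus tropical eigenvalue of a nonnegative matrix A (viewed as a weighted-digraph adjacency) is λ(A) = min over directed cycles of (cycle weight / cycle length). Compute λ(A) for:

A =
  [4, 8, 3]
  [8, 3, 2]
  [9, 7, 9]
λ(A) = 3

Enumerate directed cycles and compute their means (weight / length). Sample:
  cycle 0 → 0: weight = 4, length = 1, mean = 4/1 ≈ 4.000
  cycle 1 → 1: weight = 3, length = 1, mean = 3/1 ≈ 3.000
  cycle 2 → 2: weight = 9, length = 1, mean = 9/1 ≈ 9.000
  cycle 0 → 1 → 0: weight = 16, length = 2, mean = 16/2 ≈ 8.000
  cycle 0 → 2 → 0: weight = 12, length = 2, mean = 12/2 ≈ 6.000
  cycle 1 → 0 → 1: weight = 16, length = 2, mean = 16/2 ≈ 8.000
Minimum mean = 3.000, attained e.g. along the cycle 1 → 1 with weight 3 and length 1. So λ(A) = 3/1 = 3.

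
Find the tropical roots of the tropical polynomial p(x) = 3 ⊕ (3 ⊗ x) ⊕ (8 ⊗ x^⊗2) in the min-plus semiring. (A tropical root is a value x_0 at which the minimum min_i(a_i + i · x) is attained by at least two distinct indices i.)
Roots: {-5, 0}

Each tropical root is a break point of the lower envelope of the lines y = a_i + i · x (there are 3 lines, with slopes 0, 1, ..., 2). Only the lines that attain the minimum somewhere contribute to roots; other lines are dominated. Here the surviving (envelope) indices are i = 2, i = 1, i = 0.
Intersections between consecutive envelope lines give the roots: for adjacent envelope indices i < j the intersection is x = (a_i − a_j) / (j − i). Reading off the sorted break points: {-5, 0}.
Verification: at each break x_0, at least two indices attain the minimum of min_i(a_i + i · x_0).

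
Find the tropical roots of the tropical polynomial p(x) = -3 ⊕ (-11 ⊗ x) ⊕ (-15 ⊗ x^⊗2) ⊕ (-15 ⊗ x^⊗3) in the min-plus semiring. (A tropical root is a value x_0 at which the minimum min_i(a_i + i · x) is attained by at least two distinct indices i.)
Roots: {0, 4, 8}

Each tropical root is a break point of the lower envelope of the lines y = a_i + i · x (there are 4 lines, with slopes 0, 1, ..., 3). Only the lines that attain the minimum somewhere contribute to roots; other lines are dominated. Here the surviving (envelope) indices are i = 3, i = 2, i = 1, i = 0.
Intersections between consecutive envelope lines give the roots: for adjacent envelope indices i < j the intersection is x = (a_i − a_j) / (j − i). Reading off the sorted break points: {0, 4, 8}.
Verification: at each break x_0, at least two indices attain the minimum of min_i(a_i + i · x_0).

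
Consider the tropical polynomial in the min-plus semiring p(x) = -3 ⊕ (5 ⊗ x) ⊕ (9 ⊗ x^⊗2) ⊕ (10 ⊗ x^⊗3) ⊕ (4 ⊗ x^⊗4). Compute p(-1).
p(-1) = -3

A tropical monomial a ⊗ x^⊗i evaluates to a + i · x. Evaluating each term at x = -1:
  Term 0 contributes -3 + 0 · -1 = -3
  Term 1 contributes 5 + 1 · -1 = 4
  Term 2 contributes 9 + 2 · -1 = 7
  Term 3 contributes 10 + 3 · -1 = 7
  Term 4 contributes 4 + 4 · -1 = 0
p(-1) = ⊕ of these = min[-3, 4, 7, 7, 0] = -3.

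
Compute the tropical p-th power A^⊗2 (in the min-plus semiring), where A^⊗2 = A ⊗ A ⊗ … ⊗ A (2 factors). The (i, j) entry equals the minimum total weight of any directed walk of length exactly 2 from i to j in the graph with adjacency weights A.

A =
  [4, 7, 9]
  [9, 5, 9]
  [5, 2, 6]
A^⊗2 =
  [8, 11, 13]
  [13, 10, 14]
  [9, 7, 11]

Each entry (A^⊗2)_ij equals the minimum over all length-2 walks i = v_0 → v_1 → … → v_2 = j of Σ_t A[v_t][v_{t+1}]. For example, for (i, j) = (0, 2) we minimise over 3 possible intermediate vertex sequences; the minimum is 13, attained along the walk 0 → 0 → 2.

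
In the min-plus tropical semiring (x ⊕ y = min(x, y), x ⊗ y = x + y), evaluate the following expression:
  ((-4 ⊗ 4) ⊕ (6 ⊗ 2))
((-4 ⊗ 4) ⊕ (6 ⊗ 2)) = 0

Expand innermost to outermost. Recall ⊕ takes the minimum of its arguments and ⊗ takes their sum. Working out the expression ((-4 ⊗ 4) ⊕ (6 ⊗ 2)) gives 0.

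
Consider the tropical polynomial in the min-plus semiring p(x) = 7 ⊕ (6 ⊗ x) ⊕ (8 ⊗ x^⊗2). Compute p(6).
p(6) = 7

A tropical monomial a ⊗ x^⊗i evaluates to a + i · x. Evaluating each term at x = 6:
  Term 0 contributes 7 + 0 · 6 = 7
  Term 1 contributes 6 + 1 · 6 = 12
  Term 2 contributes 8 + 2 · 6 = 20
p(6) = ⊕ of these = min[7, 12, 20] = 7.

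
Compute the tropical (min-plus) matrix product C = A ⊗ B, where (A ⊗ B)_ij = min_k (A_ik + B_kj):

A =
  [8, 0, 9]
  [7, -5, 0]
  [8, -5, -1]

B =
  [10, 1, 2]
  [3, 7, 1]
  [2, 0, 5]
A ⊗ B =
  [3, 7, 1]
  [-2, 0, -4]
  [-2, -1, -4]

Apply the min-plus product entry-by-entry:
  C[0][0] = min over k of (A[0][0] + B[0][0] = 8 + 10 = 18, A[0][1] + B[1][0] = 0 + 3 = 3, A[0][2] + B[2][0] = 9 + 2 = 11) = 3 (attained at k = 1)
  C[0][1] = min over k of (A[0][0] + B[0][1] = 8 + 1 = 9, A[0][1] + B[1][1] = 0 + 7 = 7, A[0][2] + B[2][1] = 9 + 0 = 9) = 7 (attained at k = 1)
  C[0][2] = min over k of (A[0][0] + B[0][2] = 8 + 2 = 10, A[0][1] + B[1][2] = 0 + 1 = 1, A[0][2] + B[2][2] = 9 + 5 = 14) = 1 (attained at k = 1)
  C[1][0] = min over k of (A[1][0] + B[0][0] = 7 + 10 = 17, A[1][1] + B[1][0] = -5 + 3 = -2, A[1][2] + B[2][0] = 0 + 2 = 2) = -2 (attained at k = 1)
  C[1][1] = min over k of (A[1][0] + B[0][1] = 7 + 1 = 8, A[1][1] + B[1][1] = -5 + 7 = 2, A[1][2] + B[2][1] = 0 + 0 = 0) = 0 (attained at k = 2)
  C[1][2] = min over k of (A[1][0] + B[0][2] = 7 + 2 = 9, A[1][1] + B[1][2] = -5 + 1 = -4, A[1][2] + B[2][2] = 0 + 5 = 5) = -4 (attained at k = 1)
  C[2][0] = min over k of (A[2][0] + B[0][0] = 8 + 10 = 18, A[2][1] + B[1][0] = -5 + 3 = -2, A[2][2] + B[2][0] = -1 + 2 = 1) = -2 (attained at k = 1)
  C[2][1] = min over k of (A[2][0] + B[0][1] = 8 + 1 = 9, A[2][1] + B[1][1] = -5 + 7 = 2, A[2][2] + B[2][1] = -1 + 0 = -1) = -1 (attained at k = 2)
  C[2][2] = min over k of (A[2][0] + B[0][2] = 8 + 2 = 10, A[2][1] + B[1][2] = -5 + 1 = -4, A[2][2] + B[2][2] = -1 + 5 = 4) = -4 (attained at k = 1)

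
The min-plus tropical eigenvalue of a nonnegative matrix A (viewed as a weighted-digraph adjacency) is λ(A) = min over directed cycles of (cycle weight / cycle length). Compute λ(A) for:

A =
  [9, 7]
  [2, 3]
λ(A) = 3

Enumerate directed cycles and compute their means (weight / length). Sample:
  cycle 0 → 0: weight = 9, length = 1, mean = 9/1 ≈ 9.000
  cycle 1 → 1: weight = 3, length = 1, mean = 3/1 ≈ 3.000
  cycle 0 → 1 → 0: weight = 9, length = 2, mean = 9/2 ≈ 4.500
  cycle 1 → 0 → 1: weight = 9, length = 2, mean = 9/2 ≈ 4.500
Minimum mean = 3.000, attained e.g. along the cycle 1 → 1 with weight 3 and length 1. So λ(A) = 3/1 = 3.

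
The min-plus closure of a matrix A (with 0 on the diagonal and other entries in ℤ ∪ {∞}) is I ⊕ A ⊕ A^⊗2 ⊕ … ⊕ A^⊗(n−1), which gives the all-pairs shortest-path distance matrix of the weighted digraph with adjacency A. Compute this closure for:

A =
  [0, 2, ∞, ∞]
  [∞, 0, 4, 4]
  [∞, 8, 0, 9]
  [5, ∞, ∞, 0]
Closure =
  [0, 2, 6, 6]
  [9, 0, 4, 4]
  [14, 8, 0, 9]
  [5, 7, 11, 0]

This is the Floyd-Warshall all-pairs shortest-path computation. For each intermediate vertex k = 0, 1, …, 3, update dist[i][j] ← min(dist[i][j], dist[i][k] + dist[k][j]). The final matrix gives, for each (i, j), the minimum total weight of any directed path from i to j (possibly empty when i = j).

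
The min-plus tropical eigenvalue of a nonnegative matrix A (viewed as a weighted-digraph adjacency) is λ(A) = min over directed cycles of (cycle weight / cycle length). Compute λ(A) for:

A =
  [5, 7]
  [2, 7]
λ(A) = 9/2

Enumerate directed cycles and compute their means (weight / length). Sample:
  cycle 0 → 0: weight = 5, length = 1, mean = 5/1 ≈ 5.000
  cycle 1 → 1: weight = 7, length = 1, mean = 7/1 ≈ 7.000
  cycle 0 → 1 → 0: weight = 9, length = 2, mean = 9/2 ≈ 4.500
  cycle 1 → 0 → 1: weight = 9, length = 2, mean = 9/2 ≈ 4.500
Minimum mean = 4.500, attained e.g. along the cycle 0 → 1 → 0 with weight 9 and length 2. So λ(A) = 9/2 = 9/2.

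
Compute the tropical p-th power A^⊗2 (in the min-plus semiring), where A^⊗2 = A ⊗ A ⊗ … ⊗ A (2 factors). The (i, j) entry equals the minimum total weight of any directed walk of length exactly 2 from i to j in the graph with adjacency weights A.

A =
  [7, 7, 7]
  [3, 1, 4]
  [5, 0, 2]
A^⊗2 =
  [10, 7, 9]
  [4, 2, 5]
  [3, 1, 4]

Each entry (A^⊗2)_ij equals the minimum over all length-2 walks i = v_0 → v_1 → … → v_2 = j of Σ_t A[v_t][v_{t+1}]. For example, for (i, j) = (0, 2) we minimise over 3 possible intermediate vertex sequences; the minimum is 9, attained along the walk 0 → 2 → 2.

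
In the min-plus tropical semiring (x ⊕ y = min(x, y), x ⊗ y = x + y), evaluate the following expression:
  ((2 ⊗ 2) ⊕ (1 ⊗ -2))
((2 ⊗ 2) ⊕ (1 ⊗ -2)) = -1

Expand innermost to outermost. Recall ⊕ takes the minimum of its arguments and ⊗ takes their sum. Working out the expression ((2 ⊗ 2) ⊕ (1 ⊗ -2)) gives -1.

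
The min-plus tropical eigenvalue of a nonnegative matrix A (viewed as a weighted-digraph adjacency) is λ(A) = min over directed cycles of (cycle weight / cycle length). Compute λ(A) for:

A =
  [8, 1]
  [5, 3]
λ(A) = 3

Enumerate directed cycles and compute their means (weight / length). Sample:
  cycle 0 → 0: weight = 8, length = 1, mean = 8/1 ≈ 8.000
  cycle 1 → 1: weight = 3, length = 1, mean = 3/1 ≈ 3.000
  cycle 0 → 1 → 0: weight = 6, length = 2, mean = 6/2 ≈ 3.000
  cycle 1 → 0 → 1: weight = 6, length = 2, mean = 6/2 ≈ 3.000
Minimum mean = 3.000, attained e.g. along the cycle 1 → 1 with weight 3 and length 1. So λ(A) = 3/1 = 3.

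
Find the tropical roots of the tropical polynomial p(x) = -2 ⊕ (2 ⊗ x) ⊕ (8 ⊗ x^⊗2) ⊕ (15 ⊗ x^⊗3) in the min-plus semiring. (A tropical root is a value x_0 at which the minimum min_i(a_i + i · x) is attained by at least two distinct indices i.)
Roots: {-7, -6, -4}

Each tropical root is a break point of the lower envelope of the lines y = a_i + i · x (there are 4 lines, with slopes 0, 1, ..., 3). Only the lines that attain the minimum somewhere contribute to roots; other lines are dominated. Here the surviving (envelope) indices are i = 3, i = 2, i = 1, i = 0.
Intersections between consecutive envelope lines give the roots: for adjacent envelope indices i < j the intersection is x = (a_i − a_j) / (j − i). Reading off the sorted break points: {-7, -6, -4}.
Verification: at each break x_0, at least two indices attain the minimum of min_i(a_i + i · x_0).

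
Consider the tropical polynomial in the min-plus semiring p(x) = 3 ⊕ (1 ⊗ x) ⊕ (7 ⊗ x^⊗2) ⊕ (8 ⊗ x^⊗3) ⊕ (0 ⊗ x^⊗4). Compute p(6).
p(6) = 3

A tropical monomial a ⊗ x^⊗i evaluates to a + i · x. Evaluating each term at x = 6:
  Term 0 contributes 3 + 0 · 6 = 3
  Term 1 contributes 1 + 1 · 6 = 7
  Term 2 contributes 7 + 2 · 6 = 19
  Term 3 contributes 8 + 3 · 6 = 26
  Term 4 contributes 0 + 4 · 6 = 24
p(6) = ⊕ of these = min[3, 7, 19, 26, 24] = 3.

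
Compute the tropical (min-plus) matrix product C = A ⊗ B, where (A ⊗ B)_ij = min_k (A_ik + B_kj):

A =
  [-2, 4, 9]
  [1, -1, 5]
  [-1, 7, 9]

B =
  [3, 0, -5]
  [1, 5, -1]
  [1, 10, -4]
A ⊗ B =
  [1, -2, -7]
  [0, 1, -4]
  [2, -1, -6]

Apply the min-plus product entry-by-entry:
  C[0][0] = min over k of (A[0][0] + B[0][0] = -2 + 3 = 1, A[0][1] + B[1][0] = 4 + 1 = 5, A[0][2] + B[2][0] = 9 + 1 = 10) = 1 (attained at k = 0)
  C[0][1] = min over k of (A[0][0] + B[0][1] = -2 + 0 = -2, A[0][1] + B[1][1] = 4 + 5 = 9, A[0][2] + B[2][1] = 9 + 10 = 19) = -2 (attained at k = 0)
  C[0][2] = min over k of (A[0][0] + B[0][2] = -2 + -5 = -7, A[0][1] + B[1][2] = 4 + -1 = 3, A[0][2] + B[2][2] = 9 + -4 = 5) = -7 (attained at k = 0)
  C[1][0] = min over k of (A[1][0] + B[0][0] = 1 + 3 = 4, A[1][1] + B[1][0] = -1 + 1 = 0, A[1][2] + B[2][0] = 5 + 1 = 6) = 0 (attained at k = 1)
  C[1][1] = min over k of (A[1][0] + B[0][1] = 1 + 0 = 1, A[1][1] + B[1][1] = -1 + 5 = 4, A[1][2] + B[2][1] = 5 + 10 = 15) = 1 (attained at k = 0)
  C[1][2] = min over k of (A[1][0] + B[0][2] = 1 + -5 = -4, A[1][1] + B[1][2] = -1 + -1 = -2, A[1][2] + B[2][2] = 5 + -4 = 1) = -4 (attained at k = 0)
  C[2][0] = min over k of (A[2][0] + B[0][0] = -1 + 3 = 2, A[2][1] + B[1][0] = 7 + 1 = 8, A[2][2] + B[2][0] = 9 + 1 = 10) = 2 (attained at k = 0)
  C[2][1] = min over k of (A[2][0] + B[0][1] = -1 + 0 = -1, A[2][1] + B[1][1] = 7 + 5 = 12, A[2][2] + B[2][1] = 9 + 10 = 19) = -1 (attained at k = 0)
  C[2][2] = min over k of (A[2][0] + B[0][2] = -1 + -5 = -6, A[2][1] + B[1][2] = 7 + -1 = 6, A[2][2] + B[2][2] = 9 + -4 = 5) = -6 (attained at k = 0)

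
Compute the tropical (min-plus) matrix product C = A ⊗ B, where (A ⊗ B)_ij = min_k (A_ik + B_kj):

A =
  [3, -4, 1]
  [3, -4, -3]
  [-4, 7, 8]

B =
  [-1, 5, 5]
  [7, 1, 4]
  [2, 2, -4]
A ⊗ B =
  [2, -3, -3]
  [-1, -3, -7]
  [-5, 1, 1]

Apply the min-plus product entry-by-entry:
  C[0][0] = min over k of (A[0][0] + B[0][0] = 3 + -1 = 2, A[0][1] + B[1][0] = -4 + 7 = 3, A[0][2] + B[2][0] = 1 + 2 = 3) = 2 (attained at k = 0)
  C[0][1] = min over k of (A[0][0] + B[0][1] = 3 + 5 = 8, A[0][1] + B[1][1] = -4 + 1 = -3, A[0][2] + B[2][1] = 1 + 2 = 3) = -3 (attained at k = 1)
  C[0][2] = min over k of (A[0][0] + B[0][2] = 3 + 5 = 8, A[0][1] + B[1][2] = -4 + 4 = 0, A[0][2] + B[2][2] = 1 + -4 = -3) = -3 (attained at k = 2)
  C[1][0] = min over k of (A[1][0] + B[0][0] = 3 + -1 = 2, A[1][1] + B[1][0] = -4 + 7 = 3, A[1][2] + B[2][0] = -3 + 2 = -1) = -1 (attained at k = 2)
  C[1][1] = min over k of (A[1][0] + B[0][1] = 3 + 5 = 8, A[1][1] + B[1][1] = -4 + 1 = -3, A[1][2] + B[2][1] = -3 + 2 = -1) = -3 (attained at k = 1)
  C[1][2] = min over k of (A[1][0] + B[0][2] = 3 + 5 = 8, A[1][1] + B[1][2] = -4 + 4 = 0, A[1][2] + B[2][2] = -3 + -4 = -7) = -7 (attained at k = 2)
  C[2][0] = min over k of (A[2][0] + B[0][0] = -4 + -1 = -5, A[2][1] + B[1][0] = 7 + 7 = 14, A[2][2] + B[2][0] = 8 + 2 = 10) = -5 (attained at k = 0)
  C[2][1] = min over k of (A[2][0] + B[0][1] = -4 + 5 = 1, A[2][1] + B[1][1] = 7 + 1 = 8, A[2][2] + B[2][1] = 8 + 2 = 10) = 1 (attained at k = 0)
  C[2][2] = min over k of (A[2][0] + B[0][2] = -4 + 5 = 1, A[2][1] + B[1][2] = 7 + 4 = 11, A[2][2] + B[2][2] = 8 + -4 = 4) = 1 (attained at k = 0)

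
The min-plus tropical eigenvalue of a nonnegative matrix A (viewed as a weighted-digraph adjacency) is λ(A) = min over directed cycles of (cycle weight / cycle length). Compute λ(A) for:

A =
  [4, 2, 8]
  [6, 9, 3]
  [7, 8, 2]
λ(A) = 2

Enumerate directed cycles and compute their means (weight / length). Sample:
  cycle 0 → 0: weight = 4, length = 1, mean = 4/1 ≈ 4.000
  cycle 1 → 1: weight = 9, length = 1, mean = 9/1 ≈ 9.000
  cycle 2 → 2: weight = 2, length = 1, mean = 2/1 ≈ 2.000
  cycle 0 → 1 → 0: weight = 8, length = 2, mean = 8/2 ≈ 4.000
  cycle 0 → 2 → 0: weight = 15, length = 2, mean = 15/2 ≈ 7.500
  cycle 1 → 0 → 1: weight = 8, length = 2, mean = 8/2 ≈ 4.000
Minimum mean = 2.000, attained e.g. along the cycle 2 → 2 with weight 2 and length 1. So λ(A) = 2/1 = 2.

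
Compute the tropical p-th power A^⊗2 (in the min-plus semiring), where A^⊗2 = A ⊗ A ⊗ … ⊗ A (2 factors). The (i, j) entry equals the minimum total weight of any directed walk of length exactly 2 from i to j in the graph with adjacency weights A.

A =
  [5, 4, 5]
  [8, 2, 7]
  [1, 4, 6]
A^⊗2 =
  [6, 6, 10]
  [8, 4, 9]
  [6, 5, 6]

Each entry (A^⊗2)_ij equals the minimum over all length-2 walks i = v_0 → v_1 → … → v_2 = j of Σ_t A[v_t][v_{t+1}]. For example, for (i, j) = (0, 2) we minimise over 3 possible intermediate vertex sequences; the minimum is 10, attained along the walk 0 → 0 → 2.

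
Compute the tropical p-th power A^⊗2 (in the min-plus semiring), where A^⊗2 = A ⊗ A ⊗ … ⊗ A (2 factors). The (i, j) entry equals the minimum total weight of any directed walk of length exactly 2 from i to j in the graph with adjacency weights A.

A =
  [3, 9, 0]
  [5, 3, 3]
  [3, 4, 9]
A^⊗2 =
  [3, 4, 3]
  [6, 6, 5]
  [6, 7, 3]

Each entry (A^⊗2)_ij equals the minimum over all length-2 walks i = v_0 → v_1 → … → v_2 = j of Σ_t A[v_t][v_{t+1}]. For example, for (i, j) = (0, 2) we minimise over 3 possible intermediate vertex sequences; the minimum is 3, attained along the walk 0 → 0 → 2.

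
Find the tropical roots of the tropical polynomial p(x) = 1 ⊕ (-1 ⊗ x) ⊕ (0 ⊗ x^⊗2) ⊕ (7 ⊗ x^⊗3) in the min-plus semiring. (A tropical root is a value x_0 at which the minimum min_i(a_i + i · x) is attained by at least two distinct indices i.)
Roots: {-7, -1, 2}

Each tropical root is a break point of the lower envelope of the lines y = a_i + i · x (there are 4 lines, with slopes 0, 1, ..., 3). Only the lines that attain the minimum somewhere contribute to roots; other lines are dominated. Here the surviving (envelope) indices are i = 3, i = 2, i = 1, i = 0.
Intersections between consecutive envelope lines give the roots: for adjacent envelope indices i < j the intersection is x = (a_i − a_j) / (j − i). Reading off the sorted break points: {-7, -1, 2}.
Verification: at each break x_0, at least two indices attain the minimum of min_i(a_i + i · x_0).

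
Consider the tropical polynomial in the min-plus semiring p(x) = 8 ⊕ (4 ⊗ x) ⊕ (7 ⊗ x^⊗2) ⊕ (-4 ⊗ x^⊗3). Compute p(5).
p(5) = 8

A tropical monomial a ⊗ x^⊗i evaluates to a + i · x. Evaluating each term at x = 5:
  Term 0 contributes 8 + 0 · 5 = 8
  Term 1 contributes 4 + 1 · 5 = 9
  Term 2 contributes 7 + 2 · 5 = 17
  Term 3 contributes -4 + 3 · 5 = 11
p(5) = ⊕ of these = min[8, 9, 17, 11] = 8.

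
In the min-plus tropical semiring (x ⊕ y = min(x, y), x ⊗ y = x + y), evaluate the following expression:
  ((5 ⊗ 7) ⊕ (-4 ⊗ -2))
((5 ⊗ 7) ⊕ (-4 ⊗ -2)) = -6

Expand innermost to outermost. Recall ⊕ takes the minimum of its arguments and ⊗ takes their sum. Working out the expression ((5 ⊗ 7) ⊕ (-4 ⊗ -2)) gives -6.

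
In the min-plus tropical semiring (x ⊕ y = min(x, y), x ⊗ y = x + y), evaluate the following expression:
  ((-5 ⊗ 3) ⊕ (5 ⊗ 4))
((-5 ⊗ 3) ⊕ (5 ⊗ 4)) = -2

Expand innermost to outermost. Recall ⊕ takes the minimum of its arguments and ⊗ takes their sum. Working out the expression ((-5 ⊗ 3) ⊕ (5 ⊗ 4)) gives -2.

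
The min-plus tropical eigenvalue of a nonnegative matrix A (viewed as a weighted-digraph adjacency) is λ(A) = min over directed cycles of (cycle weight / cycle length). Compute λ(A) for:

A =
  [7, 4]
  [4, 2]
λ(A) = 2

Enumerate directed cycles and compute their means (weight / length). Sample:
  cycle 0 → 0: weight = 7, length = 1, mean = 7/1 ≈ 7.000
  cycle 1 → 1: weight = 2, length = 1, mean = 2/1 ≈ 2.000
  cycle 0 → 1 → 0: weight = 8, length = 2, mean = 8/2 ≈ 4.000
  cycle 1 → 0 → 1: weight = 8, length = 2, mean = 8/2 ≈ 4.000
Minimum mean = 2.000, attained e.g. along the cycle 1 → 1 with weight 2 and length 1. So λ(A) = 2/1 = 2.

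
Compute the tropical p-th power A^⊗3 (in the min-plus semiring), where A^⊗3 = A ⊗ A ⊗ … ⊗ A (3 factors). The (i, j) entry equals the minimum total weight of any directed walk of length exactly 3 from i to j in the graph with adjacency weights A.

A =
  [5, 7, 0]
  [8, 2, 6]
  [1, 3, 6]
A^⊗3 =
  [6, 5, 1]
  [9, 6, 7]
  [2, 4, 6]

Each entry (A^⊗3)_ij equals the minimum over all length-3 walks i = v_0 → v_1 → … → v_3 = j of Σ_t A[v_t][v_{t+1}]. For example, for (i, j) = (0, 2) we minimise over 9 possible intermediate vertex sequences; the minimum is 1, attained along the walk 0 → 2 → 0 → 2.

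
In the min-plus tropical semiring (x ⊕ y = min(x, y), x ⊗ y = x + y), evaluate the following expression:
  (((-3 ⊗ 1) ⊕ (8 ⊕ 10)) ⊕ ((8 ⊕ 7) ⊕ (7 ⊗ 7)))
(((-3 ⊗ 1) ⊕ (8 ⊕ 10)) ⊕ ((8 ⊕ 7) ⊕ (7 ⊗ 7))) = -2

Expand innermost to outermost. Recall ⊕ takes the minimum of its arguments and ⊗ takes their sum. Working out the expression (((-3 ⊗ 1) ⊕ (8 ⊕ 10)) ⊕ ((8 ⊕ 7) ⊕ (7 ⊗ 7))) gives -2.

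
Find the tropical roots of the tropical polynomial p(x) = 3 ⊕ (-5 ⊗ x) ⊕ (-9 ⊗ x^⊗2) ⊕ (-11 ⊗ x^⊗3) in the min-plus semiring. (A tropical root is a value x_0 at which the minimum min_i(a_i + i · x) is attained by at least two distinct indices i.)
Roots: {2, 4, 8}

Each tropical root is a break point of the lower envelope of the lines y = a_i + i · x (there are 4 lines, with slopes 0, 1, ..., 3). Only the lines that attain the minimum somewhere contribute to roots; other lines are dominated. Here the surviving (envelope) indices are i = 3, i = 2, i = 1, i = 0.
Intersections between consecutive envelope lines give the roots: for adjacent envelope indices i < j the intersection is x = (a_i − a_j) / (j − i). Reading off the sorted break points: {2, 4, 8}.
Verification: at each break x_0, at least two indices attain the minimum of min_i(a_i + i · x_0).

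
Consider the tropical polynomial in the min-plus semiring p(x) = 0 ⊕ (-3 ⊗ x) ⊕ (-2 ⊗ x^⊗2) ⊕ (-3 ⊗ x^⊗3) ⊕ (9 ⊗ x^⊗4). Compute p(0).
p(0) = -3

A tropical monomial a ⊗ x^⊗i evaluates to a + i · x. Evaluating each term at x = 0:
  Term 0 contributes 0 + 0 · 0 = 0
  Term 1 contributes -3 + 1 · 0 = -3
  Term 2 contributes -2 + 2 · 0 = -2
  Term 3 contributes -3 + 3 · 0 = -3
  Term 4 contributes 9 + 4 · 0 = 9
p(0) = ⊕ of these = min[0, -3, -2, -3, 9] = -3.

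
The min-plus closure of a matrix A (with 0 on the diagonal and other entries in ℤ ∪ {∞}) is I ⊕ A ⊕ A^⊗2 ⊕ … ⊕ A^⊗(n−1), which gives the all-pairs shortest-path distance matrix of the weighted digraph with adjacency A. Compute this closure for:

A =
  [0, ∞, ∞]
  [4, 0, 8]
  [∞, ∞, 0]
Closure =
  [0, ∞, ∞]
  [4, 0, 8]
  [∞, ∞, 0]

This is the Floyd-Warshall all-pairs shortest-path computation. For each intermediate vertex k = 0, 1, …, 2, update dist[i][j] ← min(dist[i][j], dist[i][k] + dist[k][j]). The final matrix gives, for each (i, j), the minimum total weight of any directed path from i to j (possibly empty when i = j).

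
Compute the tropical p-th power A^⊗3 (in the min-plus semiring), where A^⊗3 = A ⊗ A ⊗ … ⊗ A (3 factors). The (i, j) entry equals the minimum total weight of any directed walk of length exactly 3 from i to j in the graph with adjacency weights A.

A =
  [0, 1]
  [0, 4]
A^⊗3 =
  [0, 1]
  [0, 1]

Each entry (A^⊗3)_ij equals the minimum over all length-3 walks i = v_0 → v_1 → … → v_3 = j of Σ_t A[v_t][v_{t+1}]. For example, for (i, j) = (0, 1) we minimise over 4 possible intermediate vertex sequences; the minimum is 1, attained along the walk 0 → 0 → 0 → 1.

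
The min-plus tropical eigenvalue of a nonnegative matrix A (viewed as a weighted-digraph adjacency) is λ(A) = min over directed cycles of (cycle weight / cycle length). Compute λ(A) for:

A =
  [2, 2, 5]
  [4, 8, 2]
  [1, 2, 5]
λ(A) = 5/3

Enumerate directed cycles and compute their means (weight / length). Sample:
  cycle 0 → 0: weight = 2, length = 1, mean = 2/1 ≈ 2.000
  cycle 1 → 1: weight = 8, length = 1, mean = 8/1 ≈ 8.000
  cycle 2 → 2: weight = 5, length = 1, mean = 5/1 ≈ 5.000
  cycle 0 → 1 → 0: weight = 6, length = 2, mean = 6/2 ≈ 3.000
  cycle 0 → 2 → 0: weight = 6, length = 2, mean = 6/2 ≈ 3.000
  cycle 1 → 0 → 1: weight = 6, length = 2, mean = 6/2 ≈ 3.000
Minimum mean = 1.667, attained e.g. along the cycle 0 → 1 → 2 → 0 with weight 5 and length 3. So λ(A) = 5/3 = 5/3.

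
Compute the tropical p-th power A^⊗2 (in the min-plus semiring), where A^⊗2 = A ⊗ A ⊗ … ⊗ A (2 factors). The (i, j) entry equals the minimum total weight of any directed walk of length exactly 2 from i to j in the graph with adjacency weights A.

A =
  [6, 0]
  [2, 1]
A^⊗2 =
  [2, 1]
  [3, 2]

Each entry (A^⊗2)_ij equals the minimum over all length-2 walks i = v_0 → v_1 → … → v_2 = j of Σ_t A[v_t][v_{t+1}]. For example, for (i, j) = (0, 1) we minimise over 2 possible intermediate vertex sequences; the minimum is 1, attained along the walk 0 → 1 → 1.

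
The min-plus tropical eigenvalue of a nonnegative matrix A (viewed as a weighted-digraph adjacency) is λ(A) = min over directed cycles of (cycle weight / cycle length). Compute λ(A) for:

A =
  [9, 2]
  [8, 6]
λ(A) = 5

Enumerate directed cycles and compute their means (weight / length). Sample:
  cycle 0 → 0: weight = 9, length = 1, mean = 9/1 ≈ 9.000
  cycle 1 → 1: weight = 6, length = 1, mean = 6/1 ≈ 6.000
  cycle 0 → 1 → 0: weight = 10, length = 2, mean = 10/2 ≈ 5.000
  cycle 1 → 0 → 1: weight = 10, length = 2, mean = 10/2 ≈ 5.000
Minimum mean = 5.000, attained e.g. along the cycle 0 → 1 → 0 with weight 10 and length 2. So λ(A) = 10/2 = 5.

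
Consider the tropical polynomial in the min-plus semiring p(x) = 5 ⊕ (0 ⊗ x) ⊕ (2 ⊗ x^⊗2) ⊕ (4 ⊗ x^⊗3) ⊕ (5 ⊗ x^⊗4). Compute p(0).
p(0) = 0

A tropical monomial a ⊗ x^⊗i evaluates to a + i · x. Evaluating each term at x = 0:
  Term 0 contributes 5 + 0 · 0 = 5
  Term 1 contributes 0 + 1 · 0 = 0
  Term 2 contributes 2 + 2 · 0 = 2
  Term 3 contributes 4 + 3 · 0 = 4
  Term 4 contributes 5 + 4 · 0 = 5
p(0) = ⊕ of these = min[5, 0, 2, 4, 5] = 0.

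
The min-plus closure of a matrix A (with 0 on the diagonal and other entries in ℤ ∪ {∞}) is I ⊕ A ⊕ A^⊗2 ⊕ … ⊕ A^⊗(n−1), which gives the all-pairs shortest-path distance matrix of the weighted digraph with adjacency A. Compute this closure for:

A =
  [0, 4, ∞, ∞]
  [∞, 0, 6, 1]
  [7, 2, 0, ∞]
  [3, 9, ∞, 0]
Closure =
  [0, 4, 10, 5]
  [4, 0, 6, 1]
  [6, 2, 0, 3]
  [3, 7, 13, 0]

This is the Floyd-Warshall all-pairs shortest-path computation. For each intermediate vertex k = 0, 1, …, 3, update dist[i][j] ← min(dist[i][j], dist[i][k] + dist[k][j]). The final matrix gives, for each (i, j), the minimum total weight of any directed path from i to j (possibly empty when i = j).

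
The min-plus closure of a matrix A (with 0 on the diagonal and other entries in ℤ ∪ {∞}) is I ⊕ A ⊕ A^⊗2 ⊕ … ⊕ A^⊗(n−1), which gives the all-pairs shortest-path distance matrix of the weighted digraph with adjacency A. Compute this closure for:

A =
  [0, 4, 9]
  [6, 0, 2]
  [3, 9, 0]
Closure =
  [0, 4, 6]
  [5, 0, 2]
  [3, 7, 0]

This is the Floyd-Warshall all-pairs shortest-path computation. For each intermediate vertex k = 0, 1, …, 2, update dist[i][j] ← min(dist[i][j], dist[i][k] + dist[k][j]). The final matrix gives, for each (i, j), the minimum total weight of any directed path from i to j (possibly empty when i = j).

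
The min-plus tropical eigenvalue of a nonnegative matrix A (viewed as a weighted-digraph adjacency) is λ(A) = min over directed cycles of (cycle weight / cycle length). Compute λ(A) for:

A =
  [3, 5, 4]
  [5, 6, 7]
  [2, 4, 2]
λ(A) = 2

Enumerate directed cycles and compute their means (weight / length). Sample:
  cycle 0 → 0: weight = 3, length = 1, mean = 3/1 ≈ 3.000
  cycle 1 → 1: weight = 6, length = 1, mean = 6/1 ≈ 6.000
  cycle 2 → 2: weight = 2, length = 1, mean = 2/1 ≈ 2.000
  cycle 0 → 1 → 0: weight = 10, length = 2, mean = 10/2 ≈ 5.000
  cycle 0 → 2 → 0: weight = 6, length = 2, mean = 6/2 ≈ 3.000
  cycle 1 → 0 → 1: weight = 10, length = 2, mean = 10/2 ≈ 5.000
Minimum mean = 2.000, attained e.g. along the cycle 2 → 2 with weight 2 and length 1. So λ(A) = 2/1 = 2.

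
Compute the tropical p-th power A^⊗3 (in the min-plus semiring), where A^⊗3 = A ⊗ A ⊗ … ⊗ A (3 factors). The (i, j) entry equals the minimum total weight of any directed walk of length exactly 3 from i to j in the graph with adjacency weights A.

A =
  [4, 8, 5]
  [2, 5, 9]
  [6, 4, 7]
A^⊗3 =
  [11, 13, 13]
  [10, 11, 11]
  [10, 14, 11]

Each entry (A^⊗3)_ij equals the minimum over all length-3 walks i = v_0 → v_1 → … → v_3 = j of Σ_t A[v_t][v_{t+1}]. For example, for (i, j) = (0, 2) we minimise over 9 possible intermediate vertex sequences; the minimum is 13, attained along the walk 0 → 0 → 0 → 2.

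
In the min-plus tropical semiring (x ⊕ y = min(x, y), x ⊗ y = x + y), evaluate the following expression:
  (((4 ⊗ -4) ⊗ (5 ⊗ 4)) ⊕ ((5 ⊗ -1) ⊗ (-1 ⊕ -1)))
(((4 ⊗ -4) ⊗ (5 ⊗ 4)) ⊕ ((5 ⊗ -1) ⊗ (-1 ⊕ -1))) = 3

Expand innermost to outermost. Recall ⊕ takes the minimum of its arguments and ⊗ takes their sum. Working out the expression (((4 ⊗ -4) ⊗ (5 ⊗ 4)) ⊕ ((5 ⊗ -1) ⊗ (-1 ⊕ -1))) gives 3.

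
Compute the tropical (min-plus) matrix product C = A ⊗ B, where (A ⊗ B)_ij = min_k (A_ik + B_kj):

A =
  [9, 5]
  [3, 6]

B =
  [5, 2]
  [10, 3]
A ⊗ B =
  [14, 8]
  [8, 5]

Apply the min-plus product entry-by-entry:
  C[0][0] = min over k of (A[0][0] + B[0][0] = 9 + 5 = 14, A[0][1] + B[1][0] = 5 + 10 = 15) = 14 (attained at k = 0)
  C[0][1] = min over k of (A[0][0] + B[0][1] = 9 + 2 = 11, A[0][1] + B[1][1] = 5 + 3 = 8) = 8 (attained at k = 1)
  C[1][0] = min over k of (A[1][0] + B[0][0] = 3 + 5 = 8, A[1][1] + B[1][0] = 6 + 10 = 16) = 8 (attained at k = 0)
  C[1][1] = min over k of (A[1][0] + B[0][1] = 3 + 2 = 5, A[1][1] + B[1][1] = 6 + 3 = 9) = 5 (attained at k = 0)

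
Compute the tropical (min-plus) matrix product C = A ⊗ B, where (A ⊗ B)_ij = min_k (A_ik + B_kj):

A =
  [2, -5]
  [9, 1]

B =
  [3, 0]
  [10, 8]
A ⊗ B =
  [5, 2]
  [11, 9]

Apply the min-plus product entry-by-entry:
  C[0][0] = min over k of (A[0][0] + B[0][0] = 2 + 3 = 5, A[0][1] + B[1][0] = -5 + 10 = 5) = 5 (attained at k = 0)
  C[0][1] = min over k of (A[0][0] + B[0][1] = 2 + 0 = 2, A[0][1] + B[1][1] = -5 + 8 = 3) = 2 (attained at k = 0)
  C[1][0] = min over k of (A[1][0] + B[0][0] = 9 + 3 = 12, A[1][1] + B[1][0] = 1 + 10 = 11) = 11 (attained at k = 1)
  C[1][1] = min over k of (A[1][0] + B[0][1] = 9 + 0 = 9, A[1][1] + B[1][1] = 1 + 8 = 9) = 9 (attained at k = 0)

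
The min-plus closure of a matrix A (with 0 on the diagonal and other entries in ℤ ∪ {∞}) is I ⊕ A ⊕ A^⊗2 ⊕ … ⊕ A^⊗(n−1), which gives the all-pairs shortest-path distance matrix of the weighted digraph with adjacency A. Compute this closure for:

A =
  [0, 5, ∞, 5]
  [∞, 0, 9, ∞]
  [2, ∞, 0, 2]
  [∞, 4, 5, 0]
Closure =
  [0, 5, 10, 5]
  [11, 0, 9, 11]
  [2, 6, 0, 2]
  [7, 4, 5, 0]

This is the Floyd-Warshall all-pairs shortest-path computation. For each intermediate vertex k = 0, 1, …, 3, update dist[i][j] ← min(dist[i][j], dist[i][k] + dist[k][j]). The final matrix gives, for each (i, j), the minimum total weight of any directed path from i to j (possibly empty when i = j).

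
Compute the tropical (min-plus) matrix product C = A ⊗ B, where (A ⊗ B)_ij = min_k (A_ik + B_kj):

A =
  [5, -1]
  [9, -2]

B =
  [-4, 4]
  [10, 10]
A ⊗ B =
  [1, 9]
  [5, 8]

Apply the min-plus product entry-by-entry:
  C[0][0] = min over k of (A[0][0] + B[0][0] = 5 + -4 = 1, A[0][1] + B[1][0] = -1 + 10 = 9) = 1 (attained at k = 0)
  C[0][1] = min over k of (A[0][0] + B[0][1] = 5 + 4 = 9, A[0][1] + B[1][1] = -1 + 10 = 9) = 9 (attained at k = 0)
  C[1][0] = min over k of (A[1][0] + B[0][0] = 9 + -4 = 5, A[1][1] + B[1][0] = -2 + 10 = 8) = 5 (attained at k = 0)
  C[1][1] = min over k of (A[1][0] + B[0][1] = 9 + 4 = 13, A[1][1] + B[1][1] = -2 + 10 = 8) = 8 (attained at k = 1)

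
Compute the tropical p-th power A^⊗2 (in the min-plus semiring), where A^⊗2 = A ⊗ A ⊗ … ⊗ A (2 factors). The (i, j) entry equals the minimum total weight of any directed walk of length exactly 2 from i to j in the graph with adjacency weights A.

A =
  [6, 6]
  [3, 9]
A^⊗2 =
  [9, 12]
  [9, 9]

Each entry (A^⊗2)_ij equals the minimum over all length-2 walks i = v_0 → v_1 → … → v_2 = j of Σ_t A[v_t][v_{t+1}]. For example, for (i, j) = (0, 1) we minimise over 2 possible intermediate vertex sequences; the minimum is 12, attained along the walk 0 → 0 → 1.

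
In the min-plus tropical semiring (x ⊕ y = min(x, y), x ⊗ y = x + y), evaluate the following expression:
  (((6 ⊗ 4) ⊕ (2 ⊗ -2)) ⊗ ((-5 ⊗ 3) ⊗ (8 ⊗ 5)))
(((6 ⊗ 4) ⊕ (2 ⊗ -2)) ⊗ ((-5 ⊗ 3) ⊗ (8 ⊗ 5))) = 11

Expand innermost to outermost. Recall ⊕ takes the minimum of its arguments and ⊗ takes their sum. Working out the expression (((6 ⊗ 4) ⊕ (2 ⊗ -2)) ⊗ ((-5 ⊗ 3) ⊗ (8 ⊗ 5))) gives 11.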